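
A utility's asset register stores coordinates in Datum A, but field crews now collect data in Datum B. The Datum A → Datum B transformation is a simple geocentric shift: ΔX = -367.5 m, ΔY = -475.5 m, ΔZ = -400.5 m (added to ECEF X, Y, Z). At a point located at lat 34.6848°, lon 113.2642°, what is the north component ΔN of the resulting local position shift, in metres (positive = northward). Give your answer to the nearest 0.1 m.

At φ = 34.6848°, λ = 113.2642°: sin φ = 0.569061, cos φ = 0.822295, sin λ = 0.918693, cos λ = -0.394972.
ΔN = −sin φ cos λ·ΔX − sin φ sin λ·ΔY + cos φ·ΔZ = −(0.569061)(-0.394972)(-367.5) − (0.569061)(0.918693)(-475.5) + (0.822295)(-400.5) = -163.34 m.

ΔN = -163.3 m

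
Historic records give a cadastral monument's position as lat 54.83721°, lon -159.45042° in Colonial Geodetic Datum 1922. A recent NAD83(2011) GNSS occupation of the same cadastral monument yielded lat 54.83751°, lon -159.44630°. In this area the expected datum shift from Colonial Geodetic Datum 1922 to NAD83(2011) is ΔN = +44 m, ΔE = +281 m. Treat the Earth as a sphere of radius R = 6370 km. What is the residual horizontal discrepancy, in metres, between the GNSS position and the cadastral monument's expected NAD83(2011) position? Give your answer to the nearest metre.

20 m

Observed coordinate differences: Δφ = +0.00030°, Δλ = +0.00412°.
Converting to metres (1° lat = 111177 m, cos φ = 0.575902): observed ΔN = 33.4 m, observed ΔE = 263.8 m.
Subtracting the expected shift leaves a residual of 33.4 − (44) = -10.6 m north and 263.8 − (281) = -17.2 m east.
Residual distance = √((-10.6)² + (-17.2)²) = 20.2 m.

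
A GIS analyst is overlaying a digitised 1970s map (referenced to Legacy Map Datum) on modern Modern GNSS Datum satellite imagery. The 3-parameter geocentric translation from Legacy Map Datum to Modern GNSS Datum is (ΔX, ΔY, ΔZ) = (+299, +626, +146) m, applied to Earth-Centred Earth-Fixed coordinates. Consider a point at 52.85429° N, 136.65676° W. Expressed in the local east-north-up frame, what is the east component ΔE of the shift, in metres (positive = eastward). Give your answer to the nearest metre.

ΔE = -250 m

The local east axis at (φ, λ) is (−sin λ, cos λ, 0), so ΔE = −sin(-136.65676°)·299 + cos(-136.65676°)·626 = -250.04 m.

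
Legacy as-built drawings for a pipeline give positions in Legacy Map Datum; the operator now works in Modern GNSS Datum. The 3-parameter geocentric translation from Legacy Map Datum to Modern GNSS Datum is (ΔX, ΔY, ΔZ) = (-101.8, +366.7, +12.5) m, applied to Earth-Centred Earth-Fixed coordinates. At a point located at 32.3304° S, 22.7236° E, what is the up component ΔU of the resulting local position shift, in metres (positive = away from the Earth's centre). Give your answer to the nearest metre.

ΔU = 34 m

At φ = -32.3304°, λ = 22.7236°: sin φ = -0.534801, cos φ = 0.844978, sin λ = 0.386286, cos λ = 0.922379.
ΔU = cos φ cos λ·ΔX + cos φ sin λ·ΔY + sin φ·ΔZ = (0.844978)(0.922379)(-101.8) + (0.844978)(0.386286)(366.7) + (-0.534801)(12.5) = 33.67 m.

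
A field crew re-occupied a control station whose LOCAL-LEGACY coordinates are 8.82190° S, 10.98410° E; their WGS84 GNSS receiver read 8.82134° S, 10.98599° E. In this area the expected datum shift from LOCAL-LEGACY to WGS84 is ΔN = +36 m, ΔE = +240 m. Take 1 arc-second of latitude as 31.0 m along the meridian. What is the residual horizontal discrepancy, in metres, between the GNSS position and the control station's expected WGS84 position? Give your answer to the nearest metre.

Observed coordinate differences: Δφ = +0.00056°, Δλ = +0.00189°.
Converting to metres (1° lat = 111600 m, cos φ = 0.988170): observed ΔN = 62.5 m, observed ΔE = 208.4 m.
Subtracting the expected shift leaves a residual of 62.5 − (36) = 26.5 m north and 208.4 − (240) = -31.6 m east.
Residual distance = √(26.5² + (-31.6)²) = 41.2 m.

41 m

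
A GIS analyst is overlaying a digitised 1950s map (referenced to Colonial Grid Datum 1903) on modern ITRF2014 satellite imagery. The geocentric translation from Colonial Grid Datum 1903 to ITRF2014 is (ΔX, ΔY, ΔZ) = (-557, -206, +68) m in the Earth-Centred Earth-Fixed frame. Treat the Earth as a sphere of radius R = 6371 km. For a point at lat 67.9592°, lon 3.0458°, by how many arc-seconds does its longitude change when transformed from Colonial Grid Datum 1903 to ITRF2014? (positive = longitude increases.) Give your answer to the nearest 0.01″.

Δλ = -15.19″

sin φ = 0.926917, cos φ = 0.375267, sin λ = 0.053134, cos λ = 0.998587.
East component: ΔE = −sin λ·ΔX + cos λ·ΔY = −(0.053134)(-557) + (0.998587)(-206) = -176.11 m.
1° of latitude spans πR/180 = 111195 m; at latitude φ, 1° of longitude spans that × cos φ = 41727.8 m, so Δλ = -176.11 / 41727.8 × 3600 = -15.194″.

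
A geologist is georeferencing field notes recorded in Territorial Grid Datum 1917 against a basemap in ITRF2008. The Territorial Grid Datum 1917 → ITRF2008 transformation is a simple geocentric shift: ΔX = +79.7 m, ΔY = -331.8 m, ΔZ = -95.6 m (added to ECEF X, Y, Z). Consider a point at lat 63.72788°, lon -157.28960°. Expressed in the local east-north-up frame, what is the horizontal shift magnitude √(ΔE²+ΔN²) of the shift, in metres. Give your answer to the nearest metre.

349 m

The local east axis at (φ, λ) is (−sin λ, cos λ, 0), so ΔE = −sin(-157.28960°)·79.7 + cos(-157.28960°)·(-331.8) = 336.84 m.
The local north axis is (−sin φ cos λ, −sin φ sin λ, cos φ), giving ΔN = 65.926 − 114.867 − 42.316 = -91.26 m.
Horizontal magnitude = √(ΔE² + ΔN²) = √(336.84² + (-91.26)²) = 348.99 m.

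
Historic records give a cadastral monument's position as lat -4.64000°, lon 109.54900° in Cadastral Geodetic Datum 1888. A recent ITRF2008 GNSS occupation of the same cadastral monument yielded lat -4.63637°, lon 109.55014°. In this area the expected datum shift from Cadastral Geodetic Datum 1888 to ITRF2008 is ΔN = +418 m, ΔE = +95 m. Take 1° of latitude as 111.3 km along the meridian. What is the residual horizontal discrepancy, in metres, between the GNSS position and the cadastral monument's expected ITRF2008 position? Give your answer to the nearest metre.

34 m

Observed coordinate differences: Δφ = +0.00363°, Δλ = +0.00114°.
Converting to metres (1° lat = 111300 m, cos φ = 0.996723): observed ΔN = 404.0 m, observed ΔE = 126.5 m.
Subtracting the expected shift leaves a residual of 404.0 − (418) = -14.0 m north and 126.5 − (95) = 31.5 m east.
Residual distance = √((-14.0)² + 31.5²) = 34.4 m.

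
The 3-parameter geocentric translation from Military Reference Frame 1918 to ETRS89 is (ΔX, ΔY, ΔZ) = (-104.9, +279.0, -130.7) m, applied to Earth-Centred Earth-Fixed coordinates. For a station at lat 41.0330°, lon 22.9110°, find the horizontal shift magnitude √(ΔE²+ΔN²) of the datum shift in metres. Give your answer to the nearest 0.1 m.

316.3 m

At φ = 41.0330°, λ = 22.9110°: sin φ = 0.656494, cos φ = 0.754332, sin λ = 0.389301, cos λ = 0.921111.
ΔE = −sin λ·ΔX + cos λ·ΔY = −(0.389301)·(-104.9) + (0.921111)·(279.0) = 297.83 m.
ΔN = −sin φ cos λ·ΔX − sin φ sin λ·ΔY + cos φ·ΔZ = −(0.656494)(0.921111)(-104.9) − (0.656494)(0.389301)(279.0) + (0.754332)(-130.7) = -106.46 m.
Horizontal magnitude = √(ΔE² + ΔN²) = √(297.83² + (-106.46)²) = 316.28 m.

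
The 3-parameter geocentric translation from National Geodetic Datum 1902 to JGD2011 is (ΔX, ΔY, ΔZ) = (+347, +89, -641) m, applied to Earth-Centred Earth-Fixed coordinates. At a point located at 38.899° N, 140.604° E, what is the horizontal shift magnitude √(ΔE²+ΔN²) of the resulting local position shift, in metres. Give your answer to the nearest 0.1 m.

The local east axis at (φ, λ) is (−sin λ, cos λ, 0), so ΔE = −sin(140.604°)·347 + cos(140.604°)·89 = -289.01 m.
The local north axis is (−sin φ cos λ, −sin φ sin λ, cos φ), giving ΔN = 168.387 − 35.470 − 498.861 = -365.94 m.
Horizontal magnitude = √(ΔE² + ΔN²) = √((-289.01)² + (-365.94)²) = 466.31 m.

466.3 m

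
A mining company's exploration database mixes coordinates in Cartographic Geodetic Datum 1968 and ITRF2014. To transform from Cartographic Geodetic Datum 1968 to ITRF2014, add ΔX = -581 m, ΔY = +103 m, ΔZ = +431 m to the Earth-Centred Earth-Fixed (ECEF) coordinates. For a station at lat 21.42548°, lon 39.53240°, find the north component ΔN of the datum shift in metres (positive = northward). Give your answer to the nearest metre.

ΔN = 541 m

At φ = 21.42548°, λ = 39.53240°: sin φ = 0.365291, cos φ = 0.930893, sin λ = 0.636514, cos λ = 0.771265.
ΔN = −sin φ cos λ·ΔX − sin φ sin λ·ΔY + cos φ·ΔZ = −(0.365291)(0.771265)(-581) − (0.365291)(0.636514)(103) + (0.930893)(431) = 540.95 m.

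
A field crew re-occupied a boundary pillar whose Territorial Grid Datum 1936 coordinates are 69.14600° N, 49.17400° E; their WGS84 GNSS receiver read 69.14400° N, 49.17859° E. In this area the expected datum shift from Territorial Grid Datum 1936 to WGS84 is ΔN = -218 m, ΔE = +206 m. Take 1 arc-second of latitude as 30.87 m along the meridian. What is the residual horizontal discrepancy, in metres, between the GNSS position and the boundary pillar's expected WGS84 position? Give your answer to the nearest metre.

Observed coordinate differences: Δφ = -0.00200°, Δλ = +0.00459°.
Converting to metres (1° lat = 111132 m, cos φ = 0.355988): observed ΔN = -222.3 m, observed ΔE = 181.6 m.
Subtracting the expected shift leaves a residual of -222.3 − (-218) = -4.3 m north and 181.6 − (206) = -24.4 m east.
Residual distance = √((-4.3)² + (-24.4)²) = 24.8 m.

25 m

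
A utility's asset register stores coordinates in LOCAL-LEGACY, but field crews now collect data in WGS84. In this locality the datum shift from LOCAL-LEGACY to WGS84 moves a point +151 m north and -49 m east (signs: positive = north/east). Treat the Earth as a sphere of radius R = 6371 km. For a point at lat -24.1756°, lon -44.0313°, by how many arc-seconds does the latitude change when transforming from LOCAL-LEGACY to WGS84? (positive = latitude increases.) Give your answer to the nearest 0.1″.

Δφ = 4.9″

On a sphere of radius R, 1 rad of latitude = R, so Δφ = ΔN / R = 151.0 / 6371000 = 2.3701e-05 rad = 4.889″.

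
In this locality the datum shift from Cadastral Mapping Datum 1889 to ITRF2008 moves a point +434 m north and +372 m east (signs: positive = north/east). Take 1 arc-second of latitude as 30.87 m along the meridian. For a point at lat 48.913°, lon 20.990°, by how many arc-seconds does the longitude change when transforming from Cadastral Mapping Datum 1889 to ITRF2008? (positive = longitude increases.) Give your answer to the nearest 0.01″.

At latitude 48.913°, cos φ = 0.657204.
1″ of longitude at this latitude = 30.87 × cos φ = 20.2879 m, so Δλ = 372.0 / 20.2879 = 18.336″.

Δλ = 18.34″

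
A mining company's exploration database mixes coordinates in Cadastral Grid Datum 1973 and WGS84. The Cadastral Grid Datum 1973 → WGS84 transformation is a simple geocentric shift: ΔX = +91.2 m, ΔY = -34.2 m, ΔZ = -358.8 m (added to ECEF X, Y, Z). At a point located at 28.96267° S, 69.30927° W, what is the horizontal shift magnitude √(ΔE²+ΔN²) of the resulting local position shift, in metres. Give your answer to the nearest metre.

The local east axis at (φ, λ) is (−sin λ, cos λ, 0), so ΔE = −sin(-69.30927°)·91.2 + cos(-69.30927°)·(-34.2) = 73.23 m.
The local north axis is (−sin φ cos λ, −sin φ sin λ, cos φ), giving ΔN = 15.604 + 15.493 − 313.927 = -282.83 m.
Horizontal magnitude = √(ΔE² + ΔN²) = √(73.23² + (-282.83)²) = 292.16 m.

292 m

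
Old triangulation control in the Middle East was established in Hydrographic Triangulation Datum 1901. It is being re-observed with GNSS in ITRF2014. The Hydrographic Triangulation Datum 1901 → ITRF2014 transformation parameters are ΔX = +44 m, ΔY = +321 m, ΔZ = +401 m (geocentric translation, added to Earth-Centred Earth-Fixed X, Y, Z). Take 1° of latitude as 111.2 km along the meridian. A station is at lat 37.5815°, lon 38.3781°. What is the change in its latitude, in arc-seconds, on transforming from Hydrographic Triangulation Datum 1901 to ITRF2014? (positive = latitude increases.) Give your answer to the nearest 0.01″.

sin φ = 0.609889, cos φ = 0.792487, sin λ = 0.620848, cos λ = 0.783931.
North component: ΔN = −sin φ cos λ·ΔX − sin φ sin λ·ΔY + cos φ·ΔZ = −(0.609889)(0.783931)(44) − (0.609889)(0.620848)(321) + (0.792487)(401) = 175.20 m.
1° of latitude spans 111200 m, so Δφ = 175.20 / 111200 × 3600 = 5.672″.

Δφ = 5.67″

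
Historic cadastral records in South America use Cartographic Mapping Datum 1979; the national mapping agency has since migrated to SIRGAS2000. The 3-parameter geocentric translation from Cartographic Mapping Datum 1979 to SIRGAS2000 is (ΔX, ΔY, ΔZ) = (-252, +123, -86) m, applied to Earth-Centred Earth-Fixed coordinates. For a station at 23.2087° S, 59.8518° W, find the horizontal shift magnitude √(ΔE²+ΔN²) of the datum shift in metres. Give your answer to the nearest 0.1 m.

The local east axis at (φ, λ) is (−sin λ, cos λ, 0), so ΔE = −sin(-59.8518°)·(-252) + cos(-59.8518°)·123 = -156.14 m.
The local north axis is (−sin φ cos λ, −sin φ sin λ, cos φ), giving ΔN = -49.877 − 41.915 − 79.040 = -170.83 m.
Horizontal magnitude = √(ΔE² + ΔN²) = √((-156.14)² + (-170.83)²) = 231.44 m.

231.4 m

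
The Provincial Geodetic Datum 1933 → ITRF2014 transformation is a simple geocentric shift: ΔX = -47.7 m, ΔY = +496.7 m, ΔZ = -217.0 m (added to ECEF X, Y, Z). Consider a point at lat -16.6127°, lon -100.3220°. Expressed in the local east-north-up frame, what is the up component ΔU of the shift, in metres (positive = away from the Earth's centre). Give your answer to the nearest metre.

ΔU = -398 m

At φ = -16.6127°, λ = -100.3220°: sin φ = -0.285901, cos φ = 0.958259, sin λ = -0.983816, cos λ = -0.179180.
ΔU = cos φ cos λ·ΔX + cos φ sin λ·ΔY + sin φ·ΔZ = (0.958259)(-0.179180)(-47.7) + (0.958259)(-0.983816)(496.7) + (-0.285901)(-217.0) = -398.03 m.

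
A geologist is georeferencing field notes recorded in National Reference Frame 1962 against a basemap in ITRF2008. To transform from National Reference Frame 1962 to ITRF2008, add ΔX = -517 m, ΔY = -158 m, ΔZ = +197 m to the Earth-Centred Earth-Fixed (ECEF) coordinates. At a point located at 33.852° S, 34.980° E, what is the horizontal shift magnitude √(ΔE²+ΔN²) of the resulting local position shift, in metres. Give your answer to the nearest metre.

207 m

At φ = -33.852°, λ = 34.980°: sin φ = -0.557050, cos φ = 0.830479, sin λ = 0.573290, cos λ = 0.819352.
ΔE = −sin λ·ΔX + cos λ·ΔY = −(0.573290)·(-517) + (0.819352)·(-158) = 166.93 m.
ΔN = −sin φ cos λ·ΔX − sin φ sin λ·ΔY + cos φ·ΔZ = −(-0.557050)(0.819352)(-517) − (-0.557050)(0.573290)(-158) + (0.830479)(197) = -122.82 m.
Horizontal magnitude = √(ΔE² + ΔN²) = √(166.93² + (-122.82)²) = 207.25 m.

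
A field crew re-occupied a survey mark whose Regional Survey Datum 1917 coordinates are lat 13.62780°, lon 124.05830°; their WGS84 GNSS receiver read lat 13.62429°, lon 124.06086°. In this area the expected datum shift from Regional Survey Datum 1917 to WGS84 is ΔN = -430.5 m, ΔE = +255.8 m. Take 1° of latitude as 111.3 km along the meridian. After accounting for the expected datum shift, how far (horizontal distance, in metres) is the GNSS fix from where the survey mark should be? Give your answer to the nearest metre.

45 m

Observed coordinate differences: Δφ = -0.00351°, Δλ = +0.00256°.
Converting to metres (1° lat = 111300 m, cos φ = 0.971847): observed ΔN = -390.7 m, observed ΔE = 276.9 m.
Subtracting the expected shift leaves a residual of -390.7 − (-430.5) = 39.8 m north and 276.9 − (255.8) = 21.1 m east.
Residual distance = √(39.8² + 21.1²) = 45.1 m.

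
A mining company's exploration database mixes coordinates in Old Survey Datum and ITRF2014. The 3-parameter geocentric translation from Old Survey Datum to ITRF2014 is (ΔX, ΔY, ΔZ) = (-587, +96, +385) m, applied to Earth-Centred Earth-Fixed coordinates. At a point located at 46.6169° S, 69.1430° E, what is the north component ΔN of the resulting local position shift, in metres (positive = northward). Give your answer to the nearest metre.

ΔN = 178 m

At φ = -46.6169°, λ = 69.1430°: sin φ = -0.726777, cos φ = 0.686873, sin λ = 0.934472, cos λ = 0.356037.
ΔN = −sin φ cos λ·ΔX − sin φ sin λ·ΔY + cos φ·ΔZ = −(-0.726777)(0.356037)(-587) − (-0.726777)(0.934472)(96) + (0.686873)(385) = 177.75 m.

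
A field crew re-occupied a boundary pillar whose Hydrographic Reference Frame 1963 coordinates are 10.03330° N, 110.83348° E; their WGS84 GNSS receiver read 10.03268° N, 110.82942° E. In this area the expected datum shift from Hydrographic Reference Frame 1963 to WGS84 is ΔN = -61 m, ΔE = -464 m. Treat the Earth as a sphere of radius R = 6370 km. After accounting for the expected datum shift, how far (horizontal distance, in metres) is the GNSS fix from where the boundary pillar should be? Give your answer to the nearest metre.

21 m

Observed coordinate differences: Δφ = -0.00062°, Δλ = -0.00406°.
Converting to metres (1° lat = 111177 m, cos φ = 0.984707): observed ΔN = -68.9 m, observed ΔE = -444.5 m.
Subtracting the expected shift leaves a residual of -68.9 − (-61) = -7.9 m north and -444.5 − (-464) = 19.5 m east.
Residual distance = √((-7.9)² + 19.5²) = 21.1 m.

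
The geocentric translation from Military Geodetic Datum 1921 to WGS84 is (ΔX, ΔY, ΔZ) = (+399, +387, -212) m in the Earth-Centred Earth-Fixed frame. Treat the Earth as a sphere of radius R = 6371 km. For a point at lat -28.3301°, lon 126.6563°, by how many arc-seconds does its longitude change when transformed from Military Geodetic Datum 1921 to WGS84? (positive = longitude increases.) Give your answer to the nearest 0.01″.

Δλ = -20.27″

sin φ = -0.474551, cos φ = 0.880228, sin λ = 0.802231, cos λ = -0.597013.
East component: ΔE = −sin λ·ΔX + cos λ·ΔY = −(0.802231)(399) + (-0.597013)(387) = -551.13 m.
1° of latitude spans πR/180 = 111195 m; at latitude φ, 1° of longitude spans that × cos φ = 97876.9 m, so Δλ = -551.13 / 97876.9 × 3600 = -20.271″.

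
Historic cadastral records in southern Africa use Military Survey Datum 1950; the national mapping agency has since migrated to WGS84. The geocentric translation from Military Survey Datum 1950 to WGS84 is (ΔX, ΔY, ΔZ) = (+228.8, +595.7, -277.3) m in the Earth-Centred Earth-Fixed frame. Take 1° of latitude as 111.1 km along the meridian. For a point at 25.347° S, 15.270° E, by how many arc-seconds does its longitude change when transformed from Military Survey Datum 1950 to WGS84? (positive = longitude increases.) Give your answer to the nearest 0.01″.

sin φ = -0.428099, cos φ = 0.903732, sin λ = 0.263368, cos λ = 0.964695.
East component: ΔE = −sin λ·ΔX + cos λ·ΔY = −(0.263368)(228.8) + (0.964695)(595.7) = 514.41 m.
1° of latitude spans 111100 m; at latitude φ, 1° of longitude spans that × cos φ = 100404.6 m, so Δλ = 514.41 / 100404.6 × 3600 = 18.444″.

Δλ = 18.44″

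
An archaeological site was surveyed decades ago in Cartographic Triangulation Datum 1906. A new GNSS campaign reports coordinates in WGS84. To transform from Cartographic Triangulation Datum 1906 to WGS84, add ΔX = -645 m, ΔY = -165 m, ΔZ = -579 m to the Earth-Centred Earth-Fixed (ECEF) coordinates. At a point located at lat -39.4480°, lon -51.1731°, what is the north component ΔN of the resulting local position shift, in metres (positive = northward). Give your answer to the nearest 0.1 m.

ΔN = -622.4 m

The local north axis is (−sin φ cos λ, −sin φ sin λ, cos φ), giving ΔN = -256.944 + 81.673 − 447.105 = -622.38 m.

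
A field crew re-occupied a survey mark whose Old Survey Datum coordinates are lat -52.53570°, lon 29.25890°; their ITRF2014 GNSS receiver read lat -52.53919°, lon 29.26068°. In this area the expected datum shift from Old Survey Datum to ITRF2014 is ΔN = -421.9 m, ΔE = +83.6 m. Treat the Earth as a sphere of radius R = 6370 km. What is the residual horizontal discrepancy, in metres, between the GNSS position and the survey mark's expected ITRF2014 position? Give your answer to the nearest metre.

50 m

Observed coordinate differences: Δφ = -0.00349°, Δλ = +0.00178°.
Converting to metres (1° lat = 111177 m, cos φ = 0.608267): observed ΔN = -388.0 m, observed ΔE = 120.4 m.
Subtracting the expected shift leaves a residual of -388.0 − (-421.9) = 33.9 m north and 120.4 − (83.6) = 36.8 m east.
Residual distance = √(33.9² + 36.8²) = 50.0 m.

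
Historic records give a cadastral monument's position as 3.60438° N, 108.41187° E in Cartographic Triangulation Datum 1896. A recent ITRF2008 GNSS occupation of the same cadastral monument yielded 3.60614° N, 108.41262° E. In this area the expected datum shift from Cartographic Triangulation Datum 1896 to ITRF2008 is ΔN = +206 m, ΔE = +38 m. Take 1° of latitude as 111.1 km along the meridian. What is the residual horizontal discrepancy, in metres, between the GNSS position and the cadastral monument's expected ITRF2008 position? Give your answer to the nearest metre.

Observed coordinate differences: Δφ = +0.00176°, Δλ = +0.00075°.
Converting to metres (1° lat = 111100 m, cos φ = 0.998022): observed ΔN = 195.5 m, observed ΔE = 83.2 m.
Subtracting the expected shift leaves a residual of 195.5 − (206) = -10.5 m north and 83.2 − (38) = 45.2 m east.
Residual distance = √((-10.5)² + 45.2²) = 46.4 m.

46 m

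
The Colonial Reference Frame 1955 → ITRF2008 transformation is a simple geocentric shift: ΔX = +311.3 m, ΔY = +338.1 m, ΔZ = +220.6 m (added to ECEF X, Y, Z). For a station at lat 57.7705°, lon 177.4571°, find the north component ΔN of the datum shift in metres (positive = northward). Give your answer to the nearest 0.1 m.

ΔN = 368.0 m

At φ = 57.7705°, λ = 177.4571°: sin φ = 0.845919, cos φ = 0.533312, sin λ = 0.044367, cos λ = -0.999015.
ΔN = −sin φ cos λ·ΔX − sin φ sin λ·ΔY + cos φ·ΔZ = −(0.845919)(-0.999015)(311.3) − (0.845919)(0.044367)(338.1) + (0.533312)(220.6) = 368.03 m.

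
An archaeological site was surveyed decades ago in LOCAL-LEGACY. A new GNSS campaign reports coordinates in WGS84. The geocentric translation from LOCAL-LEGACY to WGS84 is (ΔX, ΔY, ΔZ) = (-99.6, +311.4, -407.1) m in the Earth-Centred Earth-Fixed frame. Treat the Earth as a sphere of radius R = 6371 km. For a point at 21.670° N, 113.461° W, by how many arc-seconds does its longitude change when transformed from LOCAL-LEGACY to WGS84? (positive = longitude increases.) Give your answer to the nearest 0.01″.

Δλ = -7.50″

sin φ = 0.369260, cos φ = 0.929326, sin λ = -0.917331, cos λ = -0.398125.
East component: ΔE = −sin λ·ΔX + cos λ·ΔY = −(-0.917331)(-99.6) + (-0.398125)(311.4) = -215.34 m.
1° of latitude spans πR/180 = 111195 m; at latitude φ, 1° of longitude spans that × cos φ = 103336.3 m, so Δλ = -215.34 / 103336.3 × 3600 = -7.502″.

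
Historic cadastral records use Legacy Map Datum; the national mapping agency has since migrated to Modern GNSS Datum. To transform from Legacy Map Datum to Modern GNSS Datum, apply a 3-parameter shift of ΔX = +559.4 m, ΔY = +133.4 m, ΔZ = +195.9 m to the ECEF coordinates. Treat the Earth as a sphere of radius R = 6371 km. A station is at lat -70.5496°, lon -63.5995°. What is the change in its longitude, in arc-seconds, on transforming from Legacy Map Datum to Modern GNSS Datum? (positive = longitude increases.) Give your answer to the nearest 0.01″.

Δλ = 54.48″

sin φ = -0.942930, cos φ = 0.332991, sin λ = -0.895708, cos λ = 0.444643.
East component: ΔE = −sin λ·ΔX + cos λ·ΔY = −(-0.895708)(559.4) + (0.444643)(133.4) = 560.37 m.
1° of latitude spans πR/180 = 111195 m; at latitude φ, 1° of longitude spans that × cos φ = 37026.9 m, so Δλ = 560.37 / 37026.9 × 3600 = 54.483″.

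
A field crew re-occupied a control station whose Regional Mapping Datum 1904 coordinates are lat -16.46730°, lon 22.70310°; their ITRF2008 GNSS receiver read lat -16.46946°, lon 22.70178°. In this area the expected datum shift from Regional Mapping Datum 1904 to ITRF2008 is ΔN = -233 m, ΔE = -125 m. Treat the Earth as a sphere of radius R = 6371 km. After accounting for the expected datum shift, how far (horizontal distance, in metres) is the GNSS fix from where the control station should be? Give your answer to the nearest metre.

17 m

Observed coordinate differences: Δφ = -0.00216°, Δλ = -0.00132°.
Converting to metres (1° lat = 111195 m, cos φ = 0.958982): observed ΔN = -240.2 m, observed ΔE = -140.8 m.
Subtracting the expected shift leaves a residual of -240.2 − (-233) = -7.2 m north and -140.8 − (-125) = -15.8 m east.
Residual distance = √((-7.2)² + (-15.8)²) = 17.3 m.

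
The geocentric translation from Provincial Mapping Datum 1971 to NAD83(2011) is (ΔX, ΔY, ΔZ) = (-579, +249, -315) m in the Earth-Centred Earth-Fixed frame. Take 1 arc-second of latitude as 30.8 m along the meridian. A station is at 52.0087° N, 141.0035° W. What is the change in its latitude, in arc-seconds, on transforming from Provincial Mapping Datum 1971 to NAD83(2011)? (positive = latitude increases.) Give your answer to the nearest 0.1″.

Δφ = -13.8″

sin φ = 0.788104, cos φ = 0.615542, sin λ = -0.629273, cos λ = -0.777184.
North component: ΔN = −sin φ cos λ·ΔX − sin φ sin λ·ΔY + cos φ·ΔZ = −(0.788104)(-0.777184)(-579) − (0.788104)(-0.629273)(249) + (0.615542)(-315) = -425.05 m.
1° of latitude spans 3600 × 30.80 = 110880 m, so Δφ = -425.05 / 110880 × 3600 = -13.800″.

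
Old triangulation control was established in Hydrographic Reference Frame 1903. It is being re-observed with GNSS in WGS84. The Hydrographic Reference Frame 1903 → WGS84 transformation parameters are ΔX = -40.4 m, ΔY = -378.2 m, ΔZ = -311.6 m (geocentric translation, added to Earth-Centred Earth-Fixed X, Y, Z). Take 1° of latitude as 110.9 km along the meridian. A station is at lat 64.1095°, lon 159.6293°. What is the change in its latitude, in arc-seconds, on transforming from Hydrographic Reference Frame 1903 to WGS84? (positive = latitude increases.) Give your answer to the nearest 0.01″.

Δφ = -1.68″

sin φ = 0.899630, cos φ = 0.436653, sin λ = 0.348093, cos λ = -0.937460.
North component: ΔN = −sin φ cos λ·ΔX − sin φ sin λ·ΔY + cos φ·ΔZ = −(0.899630)(-0.937460)(-40.4) − (0.899630)(0.348093)(-378.2) + (0.436653)(-311.6) = -51.70 m.
1° of latitude spans 110900 m, so Δφ = -51.70 / 110900 × 3600 = -1.678″.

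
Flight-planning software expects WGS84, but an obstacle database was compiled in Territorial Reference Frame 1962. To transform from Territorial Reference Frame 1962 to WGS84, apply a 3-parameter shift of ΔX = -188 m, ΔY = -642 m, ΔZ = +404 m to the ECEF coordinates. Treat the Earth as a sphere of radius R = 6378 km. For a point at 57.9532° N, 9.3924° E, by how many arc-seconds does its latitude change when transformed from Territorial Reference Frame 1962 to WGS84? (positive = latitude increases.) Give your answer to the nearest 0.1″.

Δφ = 14.9″

sin φ = 0.847615, cos φ = 0.530612, sin λ = 0.163195, cos λ = 0.986594.
North component: ΔN = −sin φ cos λ·ΔX − sin φ sin λ·ΔY + cos φ·ΔZ = −(0.847615)(0.986594)(-188) − (0.847615)(0.163195)(-642) + (0.530612)(404) = 460.39 m.
1° of latitude spans πR/180 = 111317 m, so Δφ = 460.39 / 111317 × 3600 = 14.889″.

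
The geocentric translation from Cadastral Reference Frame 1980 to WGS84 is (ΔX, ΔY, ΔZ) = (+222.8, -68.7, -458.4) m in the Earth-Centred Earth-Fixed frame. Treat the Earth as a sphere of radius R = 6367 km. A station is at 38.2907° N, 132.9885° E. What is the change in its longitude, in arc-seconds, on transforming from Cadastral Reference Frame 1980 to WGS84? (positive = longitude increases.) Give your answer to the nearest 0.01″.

Δλ = -4.79″

sin φ = 0.619652, cos φ = 0.784877, sin λ = 0.731491, cos λ = -0.681852.
East component: ΔE = −sin λ·ΔX + cos λ·ΔY = −(0.731491)(222.8) + (-0.681852)(-68.7) = -116.13 m.
1° of latitude spans πR/180 = 111125 m; at latitude φ, 1° of longitude spans that × cos φ = 87219.5 m, so Δλ = -116.13 / 87219.5 × 3600 = -4.793″.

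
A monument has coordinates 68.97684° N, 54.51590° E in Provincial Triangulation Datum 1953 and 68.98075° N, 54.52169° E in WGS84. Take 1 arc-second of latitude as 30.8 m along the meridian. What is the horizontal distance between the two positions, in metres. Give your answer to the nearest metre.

491 m

Δφ = 68.98075° − 68.97684° = +0.00391°; Δλ = 54.52169° − 54.51590° = +0.00579°.
1° of latitude = 3600 × 30.80 = 110880 m.
ΔN = Δφ × 110880 = 433.5 m; ΔE = Δλ × 110880 × cos(68.97684°) = +0.00579 × 110880 × 0.358745 = 230.3 m.
Distance = √(ΔE² + ΔN²) = √(230.3² + 433.5²) = 490.9 m.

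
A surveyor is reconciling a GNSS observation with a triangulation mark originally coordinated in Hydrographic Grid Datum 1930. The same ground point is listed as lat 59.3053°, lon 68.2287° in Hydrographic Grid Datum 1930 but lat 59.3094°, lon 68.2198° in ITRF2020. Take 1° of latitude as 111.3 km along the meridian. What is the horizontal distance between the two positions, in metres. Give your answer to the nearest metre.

681 m

Δφ = 59.3094° − 59.3053° = +0.0041°; Δλ = 68.2198° − 68.2287° = -0.0089°.
ΔN = Δφ × 111300 = 456.3 m; ΔE = Δλ × 111300 × cos(59.3053°) = -0.0089 × 111300 × 0.510463 = -505.6 m.
Distance = √(ΔE² + ΔN²) = √((-505.6)² + 456.3²) = 681.1 m.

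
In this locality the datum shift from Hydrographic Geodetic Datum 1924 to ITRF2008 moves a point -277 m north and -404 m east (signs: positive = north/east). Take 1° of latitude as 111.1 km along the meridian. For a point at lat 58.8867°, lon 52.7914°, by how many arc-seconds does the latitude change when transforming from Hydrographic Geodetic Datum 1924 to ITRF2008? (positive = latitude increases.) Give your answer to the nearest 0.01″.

Δφ = -8.98″

1° of latitude = 111.1 km, so Δφ = -277.0 / 111100 = -0.0024932° = -8.976″.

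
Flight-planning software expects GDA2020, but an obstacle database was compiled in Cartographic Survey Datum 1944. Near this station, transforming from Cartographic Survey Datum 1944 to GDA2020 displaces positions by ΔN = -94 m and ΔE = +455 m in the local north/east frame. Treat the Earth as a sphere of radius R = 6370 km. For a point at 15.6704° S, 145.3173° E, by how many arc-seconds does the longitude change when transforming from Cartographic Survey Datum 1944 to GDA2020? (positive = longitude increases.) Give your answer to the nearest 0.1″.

At latitude -15.6704°, cos φ = 0.962831.
One radian of longitude at latitude φ spans R cos φ, so Δλ = ΔE / (R cos φ) = 455.0 / (6370000 × 0.962831) = 7.4186e-05 rad = 15.302″.

Δλ = 15.3″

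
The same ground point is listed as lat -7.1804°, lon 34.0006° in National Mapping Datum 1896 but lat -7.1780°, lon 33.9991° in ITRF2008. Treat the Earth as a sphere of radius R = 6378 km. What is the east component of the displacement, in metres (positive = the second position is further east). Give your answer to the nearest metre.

Δφ = -7.1780° − -7.1804° = +0.0024°; Δλ = 33.9991° − 34.0006° = -0.0015°.
1° along a meridian = πR/180 = 111317 m.
ΔN = Δφ × 111317 = 267.2 m; ΔE = Δλ × 111317 × cos(-7.1804°) = -0.0015 × 111317 × 0.992158 = -165.7 m.

ΔE = -166 m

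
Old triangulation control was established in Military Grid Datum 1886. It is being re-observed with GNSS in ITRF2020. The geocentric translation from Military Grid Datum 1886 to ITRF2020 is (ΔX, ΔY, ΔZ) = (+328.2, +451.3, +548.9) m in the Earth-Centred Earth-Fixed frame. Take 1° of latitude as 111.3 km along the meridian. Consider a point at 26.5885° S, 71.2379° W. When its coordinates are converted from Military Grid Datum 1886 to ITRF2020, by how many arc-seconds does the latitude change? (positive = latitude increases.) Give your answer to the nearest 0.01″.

sin φ = -0.447580, cos φ = 0.894244, sin λ = -0.946862, cos λ = 0.321639.
North component: ΔN = −sin φ cos λ·ΔX − sin φ sin λ·ΔY + cos φ·ΔZ = −(-0.447580)(0.321639)(328.2) − (-0.447580)(-0.946862)(451.3) + (0.894244)(548.9) = 346.84 m.
1° of latitude spans 111300 m, so Δφ = 346.84 / 111300 × 3600 = 11.219″.

Δφ = 11.22″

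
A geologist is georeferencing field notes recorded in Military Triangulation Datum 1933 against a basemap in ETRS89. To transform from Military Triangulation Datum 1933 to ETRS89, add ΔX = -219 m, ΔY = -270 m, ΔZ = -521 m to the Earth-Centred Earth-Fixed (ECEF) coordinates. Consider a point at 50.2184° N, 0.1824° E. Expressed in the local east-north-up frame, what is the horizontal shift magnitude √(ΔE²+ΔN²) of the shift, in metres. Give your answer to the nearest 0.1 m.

The local east axis at (φ, λ) is (−sin λ, cos λ, 0), so ΔE = −sin(0.1824°)·(-219) + cos(0.1824°)·(-270) = -269.30 m.
The local north axis is (−sin φ cos λ, −sin φ sin λ, cos φ), giving ΔN = 168.298 + 0.661 − 333.369 = -164.41 m.
Horizontal magnitude = √(ΔE² + ΔN²) = √((-269.30)² + (-164.41)²) = 315.52 m.

315.5 m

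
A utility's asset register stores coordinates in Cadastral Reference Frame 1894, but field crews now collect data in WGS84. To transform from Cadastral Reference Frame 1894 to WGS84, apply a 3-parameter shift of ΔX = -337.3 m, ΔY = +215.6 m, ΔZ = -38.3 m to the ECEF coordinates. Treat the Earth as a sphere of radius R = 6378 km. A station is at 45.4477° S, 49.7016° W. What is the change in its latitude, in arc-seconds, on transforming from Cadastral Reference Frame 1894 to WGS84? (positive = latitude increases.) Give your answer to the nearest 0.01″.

sin φ = -0.712610, cos φ = 0.701560, sin λ = -0.762686, cos λ = 0.646768.
North component: ΔN = −sin φ cos λ·ΔX − sin φ sin λ·ΔY + cos φ·ΔZ = −(-0.712610)(0.646768)(-337.3) − (-0.712610)(-0.762686)(215.6) + (0.701560)(-38.3) = -299.51 m.
1° of latitude spans πR/180 = 111317 m, so Δφ = -299.51 / 111317 × 3600 = -9.686″.

Δφ = -9.69″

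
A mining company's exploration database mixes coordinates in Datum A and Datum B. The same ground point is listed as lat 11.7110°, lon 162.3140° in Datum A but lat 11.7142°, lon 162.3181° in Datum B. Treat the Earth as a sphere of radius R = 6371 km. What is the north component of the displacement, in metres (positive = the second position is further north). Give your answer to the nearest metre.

ΔN = 356 m

Δφ = 11.7142° − 11.7110° = +0.0032°; Δλ = 162.3181° − 162.3140° = +0.0041°.
1° along a meridian = πR/180 = 111195 m.
ΔN = Δφ × 111195 = 355.8 m; ΔE = Δλ × 111195 × cos(11.7110°) = +0.0041 × 111195 × 0.979184 = 446.4 m.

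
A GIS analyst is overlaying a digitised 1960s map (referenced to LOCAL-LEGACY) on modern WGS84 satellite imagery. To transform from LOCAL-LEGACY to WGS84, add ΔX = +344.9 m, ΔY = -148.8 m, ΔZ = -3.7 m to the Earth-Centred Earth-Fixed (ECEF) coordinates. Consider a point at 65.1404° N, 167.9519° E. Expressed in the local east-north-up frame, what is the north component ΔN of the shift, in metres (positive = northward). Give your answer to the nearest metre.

At φ = 65.1404°, λ = 167.9519°: sin φ = 0.907341, cos φ = 0.420396, sin λ = 0.208733, cos λ = -0.977973.
ΔN = −sin φ cos λ·ΔX − sin φ sin λ·ΔY + cos φ·ΔZ = −(0.907341)(-0.977973)(344.9) − (0.907341)(0.208733)(-148.8) + (0.420396)(-3.7) = 332.67 m.

ΔN = 333 m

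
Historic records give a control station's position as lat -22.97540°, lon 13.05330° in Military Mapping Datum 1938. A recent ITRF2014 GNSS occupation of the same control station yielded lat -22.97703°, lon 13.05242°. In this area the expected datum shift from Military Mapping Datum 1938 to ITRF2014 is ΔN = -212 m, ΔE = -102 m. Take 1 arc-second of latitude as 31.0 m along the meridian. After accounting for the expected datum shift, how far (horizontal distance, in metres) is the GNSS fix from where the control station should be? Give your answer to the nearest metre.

32 m

Observed coordinate differences: Δφ = -0.00163°, Δλ = -0.00088°.
Converting to metres (1° lat = 111600 m, cos φ = 0.920673): observed ΔN = -181.9 m, observed ΔE = -90.4 m.
Subtracting the expected shift leaves a residual of -181.9 − (-212) = 30.1 m north and -90.4 − (-102) = 11.6 m east.
Residual distance = √(30.1² + 11.6²) = 32.2 m.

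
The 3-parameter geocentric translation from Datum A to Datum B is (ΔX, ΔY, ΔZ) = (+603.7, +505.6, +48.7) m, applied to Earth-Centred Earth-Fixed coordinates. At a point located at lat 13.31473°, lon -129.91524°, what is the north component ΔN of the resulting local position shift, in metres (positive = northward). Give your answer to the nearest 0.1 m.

ΔN = 225.9 m

At φ = 13.31473°, λ = -129.91524°: sin φ = 0.230300, cos φ = 0.973120, sin λ = -0.766995, cos λ = -0.641654.
ΔN = −sin φ cos λ·ΔX − sin φ sin λ·ΔY + cos φ·ΔZ = −(0.230300)(-0.641654)(603.7) − (0.230300)(-0.766995)(505.6) + (0.973120)(48.7) = 225.91 m.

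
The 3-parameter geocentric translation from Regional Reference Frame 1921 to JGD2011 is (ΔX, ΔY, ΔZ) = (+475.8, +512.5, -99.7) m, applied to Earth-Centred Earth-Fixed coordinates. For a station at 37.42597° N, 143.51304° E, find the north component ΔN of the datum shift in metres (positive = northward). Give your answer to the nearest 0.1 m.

ΔN = -31.9 m

At φ = 37.42597°, λ = 143.51304°: sin φ = 0.607736, cos φ = 0.794139, sin λ = 0.594640, cos λ = -0.803992.
ΔN = −sin φ cos λ·ΔX − sin φ sin λ·ΔY + cos φ·ΔZ = −(0.607736)(-0.803992)(475.8) − (0.607736)(0.594640)(512.5) + (0.794139)(-99.7) = -31.90 m.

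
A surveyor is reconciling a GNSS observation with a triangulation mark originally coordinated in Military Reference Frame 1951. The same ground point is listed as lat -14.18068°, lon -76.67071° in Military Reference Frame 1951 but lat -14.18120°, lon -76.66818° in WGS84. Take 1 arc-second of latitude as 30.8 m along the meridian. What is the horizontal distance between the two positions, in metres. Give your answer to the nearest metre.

278 m

Δφ = -14.18120° − -14.18068° = -0.00052°; Δλ = -76.66818° − -76.67071° = +0.00253°.
1° of latitude = 3600 × 30.80 = 110880 m.
ΔN = Δφ × 110880 = -57.7 m; ΔE = Δλ × 110880 × cos(-14.18068°) = +0.00253 × 110880 × 0.969528 = 272.0 m.
Distance = √(ΔE² + ΔN²) = √(272.0² + (-57.7)²) = 278.0 m.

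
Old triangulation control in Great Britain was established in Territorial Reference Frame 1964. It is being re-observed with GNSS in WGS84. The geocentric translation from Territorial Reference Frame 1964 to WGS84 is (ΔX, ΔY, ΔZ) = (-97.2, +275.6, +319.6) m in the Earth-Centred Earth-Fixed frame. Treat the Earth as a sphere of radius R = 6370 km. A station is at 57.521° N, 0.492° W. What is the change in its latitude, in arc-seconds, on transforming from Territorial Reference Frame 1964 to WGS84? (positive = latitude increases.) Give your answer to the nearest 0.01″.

sin φ = 0.843588, cos φ = 0.536990, sin λ = -0.008587, cos λ = 0.999963.
North component: ΔN = −sin φ cos λ·ΔX − sin φ sin λ·ΔY + cos φ·ΔZ = −(0.843588)(0.999963)(-97.2) − (0.843588)(-0.008587)(275.6) + (0.536990)(319.6) = 255.61 m.
1° of latitude spans πR/180 = 111177 m, so Δφ = 255.61 / 111177 × 3600 = 8.277″.

Δφ = 8.28″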